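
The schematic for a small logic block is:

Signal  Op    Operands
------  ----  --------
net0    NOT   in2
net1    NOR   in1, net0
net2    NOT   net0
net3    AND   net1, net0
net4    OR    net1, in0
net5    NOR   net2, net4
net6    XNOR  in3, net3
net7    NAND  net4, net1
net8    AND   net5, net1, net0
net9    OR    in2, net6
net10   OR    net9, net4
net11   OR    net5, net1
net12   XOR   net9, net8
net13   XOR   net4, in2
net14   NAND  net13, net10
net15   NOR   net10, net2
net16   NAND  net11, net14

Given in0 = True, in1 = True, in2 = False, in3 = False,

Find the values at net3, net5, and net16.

net3 = False, net5 = False, net16 = True

net0 = NOT in2 = NOT False = True
net1 = in1 NOR net0 = True NOR True = False
net2 = NOT net0 = NOT True = False
net3 = net1 AND net0 = False AND True = False
net4 = net1 OR in0 = False OR True = True
net5 = net2 NOR net4 = False NOR True = False
net6 = in3 XNOR net3 = False XNOR False = True
net9 = in2 OR net6 = False OR True = True
net10 = net9 OR net4 = True OR True = True
net11 = net5 OR net1 = False OR False = False
net13 = net4 XOR in2 = True XOR False = True
net14 = net13 NAND net10 = True NAND True = False
net16 = net11 NAND net14 = False NAND False = True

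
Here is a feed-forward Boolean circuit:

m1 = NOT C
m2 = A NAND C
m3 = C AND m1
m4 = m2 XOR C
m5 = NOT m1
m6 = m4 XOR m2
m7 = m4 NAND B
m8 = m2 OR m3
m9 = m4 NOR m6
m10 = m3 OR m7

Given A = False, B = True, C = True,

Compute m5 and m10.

m1 = NOT C = NOT True = False
m2 = A NAND C = False NAND True = True
m3 = C AND m1 = True AND False = False
m4 = m2 XOR C = True XOR True = False
m5 = NOT m1 = NOT False = True
m7 = m4 NAND B = False NAND True = True
m10 = m3 OR m7 = False OR True = True

m5 = True; m10 = True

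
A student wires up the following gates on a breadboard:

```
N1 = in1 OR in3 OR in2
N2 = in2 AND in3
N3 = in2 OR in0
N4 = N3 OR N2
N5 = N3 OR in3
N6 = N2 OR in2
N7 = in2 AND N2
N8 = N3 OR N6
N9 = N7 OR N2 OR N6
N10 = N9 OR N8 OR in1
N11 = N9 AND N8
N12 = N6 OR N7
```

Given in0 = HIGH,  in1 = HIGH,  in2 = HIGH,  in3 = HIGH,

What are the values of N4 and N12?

N4 = HIGH; N12 = HIGH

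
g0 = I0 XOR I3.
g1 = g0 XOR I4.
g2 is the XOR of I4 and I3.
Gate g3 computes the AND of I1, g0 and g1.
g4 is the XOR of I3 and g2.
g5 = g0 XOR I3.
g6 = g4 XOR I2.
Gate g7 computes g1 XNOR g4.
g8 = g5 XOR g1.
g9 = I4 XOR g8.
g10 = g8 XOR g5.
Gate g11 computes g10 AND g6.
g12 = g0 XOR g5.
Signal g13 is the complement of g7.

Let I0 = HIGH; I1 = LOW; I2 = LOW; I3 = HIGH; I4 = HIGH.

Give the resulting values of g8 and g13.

g8 = LOW, g13 = LOW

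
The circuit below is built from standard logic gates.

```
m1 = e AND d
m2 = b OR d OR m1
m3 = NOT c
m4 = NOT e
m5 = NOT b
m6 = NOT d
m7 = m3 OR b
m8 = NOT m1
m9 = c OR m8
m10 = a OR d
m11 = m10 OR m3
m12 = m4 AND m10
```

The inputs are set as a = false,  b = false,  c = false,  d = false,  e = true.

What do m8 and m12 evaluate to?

m1 = e AND d = true AND false = false
m4 = NOT e = NOT true = false
m8 = NOT m1 = NOT false = true
m10 = a OR d = false OR false = false
m12 = m4 AND m10 = false AND false = false

m8 = true  m12 = false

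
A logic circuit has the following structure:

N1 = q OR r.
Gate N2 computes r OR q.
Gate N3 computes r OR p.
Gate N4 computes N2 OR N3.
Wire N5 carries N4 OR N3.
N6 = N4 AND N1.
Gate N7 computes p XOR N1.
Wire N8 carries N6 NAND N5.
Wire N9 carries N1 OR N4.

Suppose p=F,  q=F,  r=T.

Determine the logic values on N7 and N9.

N7 = T, N9 = T

N1 = q OR r = F OR T = T
N2 = r OR q = T OR F = T
N3 = r OR p = T OR F = T
N4 = N2 OR N3 = T OR T = T
N7 = p XOR N1 = F XOR T = T
N9 = N1 OR N4 = T OR T = T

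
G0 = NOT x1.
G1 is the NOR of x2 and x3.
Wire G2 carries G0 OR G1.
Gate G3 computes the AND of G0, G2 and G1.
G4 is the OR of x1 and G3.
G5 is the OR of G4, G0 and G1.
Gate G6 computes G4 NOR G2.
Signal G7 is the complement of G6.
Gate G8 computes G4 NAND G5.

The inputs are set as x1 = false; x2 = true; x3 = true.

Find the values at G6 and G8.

G6 = false  G8 = true

G0 = NOT x1 = NOT false = true
G1 = x2 NOR x3 = true NOR true = false
G2 = G0 OR G1 = true OR false = true
G3 = G0 AND G2 AND G1 = true AND true AND false = false
G4 = x1 OR G3 = false OR false = false
G5 = G4 OR G0 OR G1 = false OR true OR false = true
G6 = G4 NOR G2 = false NOR true = false
G8 = G4 NAND G5 = false NAND true = true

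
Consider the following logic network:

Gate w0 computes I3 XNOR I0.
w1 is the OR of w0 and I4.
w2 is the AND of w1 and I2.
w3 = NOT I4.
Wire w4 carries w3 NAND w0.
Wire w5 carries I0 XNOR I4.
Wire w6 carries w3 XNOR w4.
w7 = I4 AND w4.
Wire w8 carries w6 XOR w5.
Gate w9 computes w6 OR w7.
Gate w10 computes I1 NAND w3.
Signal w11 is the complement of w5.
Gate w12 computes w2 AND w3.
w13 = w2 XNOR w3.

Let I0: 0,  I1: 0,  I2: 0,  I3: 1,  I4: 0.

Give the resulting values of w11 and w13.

w11 = 0, w13 = 0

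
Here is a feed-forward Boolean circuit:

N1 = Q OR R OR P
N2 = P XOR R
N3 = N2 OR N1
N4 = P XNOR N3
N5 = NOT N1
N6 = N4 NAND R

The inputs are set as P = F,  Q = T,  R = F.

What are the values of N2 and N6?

N2 = F; N6 = T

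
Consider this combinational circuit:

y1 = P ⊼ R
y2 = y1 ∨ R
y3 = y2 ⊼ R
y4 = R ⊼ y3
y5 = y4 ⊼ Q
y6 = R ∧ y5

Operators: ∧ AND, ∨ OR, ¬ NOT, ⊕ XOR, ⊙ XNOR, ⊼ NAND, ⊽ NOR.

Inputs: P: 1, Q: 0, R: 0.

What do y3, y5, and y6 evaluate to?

y3 = 1  y5 = 1  y6 = 0

y1 = P NAND R = 1 NAND 0 = 1
y2 = y1 OR R = 1 OR 0 = 1
y3 = y2 NAND R = 1 NAND 0 = 1
y4 = R NAND y3 = 0 NAND 1 = 1
y5 = y4 NAND Q = 1 NAND 0 = 1
y6 = R AND y5 = 0 AND 1 = 0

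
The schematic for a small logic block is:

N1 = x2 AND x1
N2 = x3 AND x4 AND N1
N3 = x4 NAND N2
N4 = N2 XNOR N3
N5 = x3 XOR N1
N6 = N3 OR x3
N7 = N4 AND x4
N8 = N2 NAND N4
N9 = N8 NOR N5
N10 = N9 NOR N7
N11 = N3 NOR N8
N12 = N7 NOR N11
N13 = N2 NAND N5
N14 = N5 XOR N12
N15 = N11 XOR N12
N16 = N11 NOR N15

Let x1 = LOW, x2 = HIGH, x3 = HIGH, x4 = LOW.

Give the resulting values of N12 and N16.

N1 = x2 AND x1 = HIGH AND LOW = LOW
N2 = x3 AND x4 AND N1 = HIGH AND LOW AND LOW = LOW
N3 = x4 NAND N2 = LOW NAND LOW = HIGH
N4 = N2 XNOR N3 = LOW XNOR HIGH = LOW
N7 = N4 AND x4 = LOW AND LOW = LOW
N8 = N2 NAND N4 = LOW NAND LOW = HIGH
N11 = N3 NOR N8 = HIGH NOR HIGH = LOW
N12 = N7 NOR N11 = LOW NOR LOW = HIGH
N15 = N11 XOR N12 = LOW XOR HIGH = HIGH
N16 = N11 NOR N15 = LOW NOR HIGH = LOW

N12 = HIGH; N16 = LOW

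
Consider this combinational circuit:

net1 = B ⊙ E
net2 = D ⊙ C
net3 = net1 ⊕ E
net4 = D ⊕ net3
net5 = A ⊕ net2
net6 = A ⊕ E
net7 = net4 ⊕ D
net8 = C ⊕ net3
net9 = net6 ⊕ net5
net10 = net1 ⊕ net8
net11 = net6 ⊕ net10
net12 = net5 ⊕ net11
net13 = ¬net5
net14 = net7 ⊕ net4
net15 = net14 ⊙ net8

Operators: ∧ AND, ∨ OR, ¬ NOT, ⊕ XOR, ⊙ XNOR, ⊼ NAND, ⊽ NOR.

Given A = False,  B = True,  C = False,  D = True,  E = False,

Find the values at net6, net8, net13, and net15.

net6 = False, net8 = False, net13 = True, net15 = False

net1 = B XNOR E = True XNOR False = False
net2 = D XNOR C = True XNOR False = False
net3 = net1 XOR E = False XOR False = False
net4 = D XOR net3 = True XOR False = True
net5 = A XOR net2 = False XOR False = False
net6 = A XOR E = False XOR False = False
net7 = net4 XOR D = True XOR True = False
net8 = C XOR net3 = False XOR False = False
net13 = NOT net5 = NOT False = True
net14 = net7 XOR net4 = False XOR True = True
net15 = net14 XNOR net8 = True XNOR False = False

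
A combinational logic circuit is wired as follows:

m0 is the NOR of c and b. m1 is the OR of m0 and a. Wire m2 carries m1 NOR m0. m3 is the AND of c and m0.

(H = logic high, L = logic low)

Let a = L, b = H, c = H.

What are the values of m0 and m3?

m0 = c NOR b = H NOR H = L
m3 = c AND m0 = H AND L = L

m0 = L, m3 = L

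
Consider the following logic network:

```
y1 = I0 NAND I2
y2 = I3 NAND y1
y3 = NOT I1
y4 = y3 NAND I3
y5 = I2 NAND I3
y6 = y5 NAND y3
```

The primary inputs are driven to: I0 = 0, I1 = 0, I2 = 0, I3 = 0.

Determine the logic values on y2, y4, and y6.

y1 = I0 NAND I2 = 0 NAND 0 = 1
y2 = I3 NAND y1 = 0 NAND 1 = 1
y3 = NOT I1 = NOT 0 = 1
y4 = y3 NAND I3 = 1 NAND 0 = 1
y5 = I2 NAND I3 = 0 NAND 0 = 1
y6 = y5 NAND y3 = 1 NAND 1 = 0

y2 = 1, y4 = 1, y6 = 0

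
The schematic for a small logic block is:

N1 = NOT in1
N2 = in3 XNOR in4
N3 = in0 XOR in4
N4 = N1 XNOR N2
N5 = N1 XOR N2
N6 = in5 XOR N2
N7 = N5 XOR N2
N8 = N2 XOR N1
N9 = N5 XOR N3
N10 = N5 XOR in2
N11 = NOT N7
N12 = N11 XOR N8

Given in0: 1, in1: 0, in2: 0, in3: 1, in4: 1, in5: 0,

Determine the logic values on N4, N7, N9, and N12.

N1 = NOT in1 = NOT 0 = 1
N2 = in3 XNOR in4 = 1 XNOR 1 = 1
N3 = in0 XOR in4 = 1 XOR 1 = 0
N4 = N1 XNOR N2 = 1 XNOR 1 = 1
N5 = N1 XOR N2 = 1 XOR 1 = 0
N7 = N5 XOR N2 = 0 XOR 1 = 1
N8 = N2 XOR N1 = 1 XOR 1 = 0
N9 = N5 XOR N3 = 0 XOR 0 = 0
N11 = NOT N7 = NOT 1 = 0
N12 = N11 XOR N8 = 0 XOR 0 = 0

N4 = 1, N7 = 1, N9 = 0, N12 = 0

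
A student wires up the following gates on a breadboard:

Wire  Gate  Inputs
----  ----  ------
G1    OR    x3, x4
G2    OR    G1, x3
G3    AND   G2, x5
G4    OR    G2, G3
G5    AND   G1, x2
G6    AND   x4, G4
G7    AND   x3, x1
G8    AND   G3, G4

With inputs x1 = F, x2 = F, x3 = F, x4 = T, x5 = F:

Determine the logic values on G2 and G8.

G2 = T, G8 = F

G1 = x3 OR x4 = F OR T = T
G2 = G1 OR x3 = T OR F = T
G3 = G2 AND x5 = T AND F = F
G4 = G2 OR G3 = T OR F = T
G8 = G3 AND G4 = F AND T = F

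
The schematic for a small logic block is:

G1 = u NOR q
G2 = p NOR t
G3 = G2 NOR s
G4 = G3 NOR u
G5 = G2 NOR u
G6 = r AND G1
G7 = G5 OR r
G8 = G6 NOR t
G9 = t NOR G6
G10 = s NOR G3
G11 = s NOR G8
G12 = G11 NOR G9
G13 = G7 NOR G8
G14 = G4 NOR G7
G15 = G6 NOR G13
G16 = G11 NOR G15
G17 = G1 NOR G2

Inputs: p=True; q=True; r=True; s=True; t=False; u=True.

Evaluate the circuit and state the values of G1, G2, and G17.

G1 = False, G2 = False, G17 = True

G1 = u NOR q = True NOR True = False
G2 = p NOR t = True NOR False = False
G17 = G1 NOR G2 = False NOR False = True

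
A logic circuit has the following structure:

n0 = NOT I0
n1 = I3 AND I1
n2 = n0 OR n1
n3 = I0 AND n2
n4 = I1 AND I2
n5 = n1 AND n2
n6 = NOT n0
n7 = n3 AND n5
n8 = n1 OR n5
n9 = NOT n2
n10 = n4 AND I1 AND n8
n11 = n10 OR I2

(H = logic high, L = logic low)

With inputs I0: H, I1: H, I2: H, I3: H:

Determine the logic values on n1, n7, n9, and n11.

n1 = H  n7 = H  n9 = L  n11 = H

n0 = NOT I0 = NOT H = L
n1 = I3 AND I1 = H AND H = H
n2 = n0 OR n1 = L OR H = H
n3 = I0 AND n2 = H AND H = H
n4 = I1 AND I2 = H AND H = H
n5 = n1 AND n2 = H AND H = H
n7 = n3 AND n5 = H AND H = H
n8 = n1 OR n5 = H OR H = H
n9 = NOT n2 = NOT H = L
n10 = n4 AND I1 AND n8 = H AND H AND H = H
n11 = n10 OR I2 = H OR H = H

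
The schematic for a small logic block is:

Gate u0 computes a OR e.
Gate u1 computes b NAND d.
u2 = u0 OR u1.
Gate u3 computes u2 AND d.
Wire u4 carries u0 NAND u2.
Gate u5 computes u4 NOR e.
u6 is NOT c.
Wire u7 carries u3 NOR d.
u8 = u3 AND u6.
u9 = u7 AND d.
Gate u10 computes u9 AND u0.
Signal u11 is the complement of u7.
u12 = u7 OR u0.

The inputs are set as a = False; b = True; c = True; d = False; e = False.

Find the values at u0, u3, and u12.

u0 = False; u3 = False; u12 = True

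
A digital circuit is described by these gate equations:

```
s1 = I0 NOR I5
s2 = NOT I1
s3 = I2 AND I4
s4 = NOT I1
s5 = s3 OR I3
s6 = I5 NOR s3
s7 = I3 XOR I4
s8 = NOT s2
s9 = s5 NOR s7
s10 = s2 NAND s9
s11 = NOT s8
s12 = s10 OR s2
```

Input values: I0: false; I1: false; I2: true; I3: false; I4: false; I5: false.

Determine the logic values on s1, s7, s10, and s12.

s1 = true, s7 = false, s10 = false, s12 = true

s1 = I0 NOR I5 = false NOR false = true
s2 = NOT I1 = NOT false = true
s3 = I2 AND I4 = true AND false = false
s5 = s3 OR I3 = false OR false = false
s7 = I3 XOR I4 = false XOR false = false
s9 = s5 NOR s7 = false NOR false = true
s10 = s2 NAND s9 = true NAND true = false
s12 = s10 OR s2 = false OR true = true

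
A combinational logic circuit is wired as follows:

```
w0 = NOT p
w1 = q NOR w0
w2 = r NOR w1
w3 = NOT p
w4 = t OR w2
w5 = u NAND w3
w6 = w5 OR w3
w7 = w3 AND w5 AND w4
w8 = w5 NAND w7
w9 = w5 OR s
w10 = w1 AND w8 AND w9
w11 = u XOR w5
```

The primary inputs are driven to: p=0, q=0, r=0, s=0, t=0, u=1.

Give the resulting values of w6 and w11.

w6 = 1  w11 = 1

w3 = NOT p = NOT 0 = 1
w5 = u NAND w3 = 1 NAND 1 = 0
w6 = w5 OR w3 = 0 OR 1 = 1
w11 = u XOR w5 = 1 XOR 0 = 1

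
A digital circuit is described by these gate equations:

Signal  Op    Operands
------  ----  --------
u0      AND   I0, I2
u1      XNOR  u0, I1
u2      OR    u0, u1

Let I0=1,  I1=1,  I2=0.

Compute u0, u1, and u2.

u0 = 0, u1 = 0, u2 = 0

u0 = I0 AND I2 = 1 AND 0 = 0
u1 = u0 XNOR I1 = 0 XNOR 1 = 0
u2 = u0 OR u1 = 0 OR 0 = 0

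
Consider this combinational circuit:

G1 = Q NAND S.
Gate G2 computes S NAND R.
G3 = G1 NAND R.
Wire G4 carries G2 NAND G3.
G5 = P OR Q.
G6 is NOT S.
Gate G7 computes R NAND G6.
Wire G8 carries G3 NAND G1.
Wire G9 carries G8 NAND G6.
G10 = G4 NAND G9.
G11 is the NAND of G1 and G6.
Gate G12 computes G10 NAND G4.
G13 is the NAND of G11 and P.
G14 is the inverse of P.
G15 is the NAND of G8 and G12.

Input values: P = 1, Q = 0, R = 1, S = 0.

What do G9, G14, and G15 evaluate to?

G9 = 0  G14 = 0  G15 = 1

G1 = Q NAND S = 0 NAND 0 = 1
G2 = S NAND R = 0 NAND 1 = 1
G3 = G1 NAND R = 1 NAND 1 = 0
G4 = G2 NAND G3 = 1 NAND 0 = 1
G6 = NOT S = NOT 0 = 1
G8 = G3 NAND G1 = 0 NAND 1 = 1
G9 = G8 NAND G6 = 1 NAND 1 = 0
G10 = G4 NAND G9 = 1 NAND 0 = 1
G12 = G10 NAND G4 = 1 NAND 1 = 0
G14 = NOT P = NOT 1 = 0
G15 = G8 NAND G12 = 1 NAND 0 = 1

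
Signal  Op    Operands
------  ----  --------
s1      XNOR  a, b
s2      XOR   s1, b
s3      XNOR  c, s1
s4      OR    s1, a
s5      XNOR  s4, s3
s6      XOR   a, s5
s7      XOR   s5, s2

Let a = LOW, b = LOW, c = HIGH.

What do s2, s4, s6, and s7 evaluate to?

s1 = a XNOR b = LOW XNOR LOW = HIGH
s2 = s1 XOR b = HIGH XOR LOW = HIGH
s3 = c XNOR s1 = HIGH XNOR HIGH = HIGH
s4 = s1 OR a = HIGH OR LOW = HIGH
s5 = s4 XNOR s3 = HIGH XNOR HIGH = HIGH
s6 = a XOR s5 = LOW XOR HIGH = HIGH
s7 = s5 XOR s2 = HIGH XOR HIGH = LOW

s2 = HIGH  s4 = HIGH  s6 = HIGH  s7 = LOW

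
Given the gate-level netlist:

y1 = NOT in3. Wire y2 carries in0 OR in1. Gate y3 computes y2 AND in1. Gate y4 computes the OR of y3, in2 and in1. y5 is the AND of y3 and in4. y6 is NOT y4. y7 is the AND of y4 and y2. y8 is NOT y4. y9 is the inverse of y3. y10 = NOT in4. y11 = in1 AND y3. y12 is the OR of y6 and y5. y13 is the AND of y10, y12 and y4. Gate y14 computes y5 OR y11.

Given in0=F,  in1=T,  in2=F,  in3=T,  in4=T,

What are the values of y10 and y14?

y10 = F  y14 = T

y2 = in0 OR in1 = F OR T = T
y3 = y2 AND in1 = T AND T = T
y5 = y3 AND in4 = T AND T = T
y10 = NOT in4 = NOT T = F
y11 = in1 AND y3 = T AND T = T
y14 = y5 OR y11 = T OR T = T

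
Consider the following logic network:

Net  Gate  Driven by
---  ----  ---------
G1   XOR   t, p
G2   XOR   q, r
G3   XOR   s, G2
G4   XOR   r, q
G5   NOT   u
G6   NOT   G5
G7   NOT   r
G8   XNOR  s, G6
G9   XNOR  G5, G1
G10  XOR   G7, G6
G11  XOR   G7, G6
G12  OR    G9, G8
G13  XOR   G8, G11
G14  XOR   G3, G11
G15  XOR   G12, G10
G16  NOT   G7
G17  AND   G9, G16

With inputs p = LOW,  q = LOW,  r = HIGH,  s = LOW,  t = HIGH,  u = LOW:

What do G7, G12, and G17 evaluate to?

G7 = LOW; G12 = HIGH; G17 = HIGH

G1 = t XOR p = HIGH XOR LOW = HIGH
G5 = NOT u = NOT LOW = HIGH
G6 = NOT G5 = NOT HIGH = LOW
G7 = NOT r = NOT HIGH = LOW
G8 = s XNOR G6 = LOW XNOR LOW = HIGH
G9 = G5 XNOR G1 = HIGH XNOR HIGH = HIGH
G12 = G9 OR G8 = HIGH OR HIGH = HIGH
G16 = NOT G7 = NOT LOW = HIGH
G17 = G9 AND G16 = HIGH AND HIGH = HIGH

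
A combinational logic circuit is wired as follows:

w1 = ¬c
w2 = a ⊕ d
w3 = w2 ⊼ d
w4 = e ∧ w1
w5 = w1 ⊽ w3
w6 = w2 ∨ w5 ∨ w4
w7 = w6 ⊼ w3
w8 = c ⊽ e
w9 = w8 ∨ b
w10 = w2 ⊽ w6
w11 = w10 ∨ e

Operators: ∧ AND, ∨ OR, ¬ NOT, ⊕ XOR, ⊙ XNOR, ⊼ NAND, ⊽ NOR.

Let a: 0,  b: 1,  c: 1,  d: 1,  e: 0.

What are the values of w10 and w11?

w10 = 0, w11 = 0

w1 = NOT c = NOT 1 = 0
w2 = a XOR d = 0 XOR 1 = 1
w3 = w2 NAND d = 1 NAND 1 = 0
w4 = e AND w1 = 0 AND 0 = 0
w5 = w1 NOR w3 = 0 NOR 0 = 1
w6 = w2 OR w5 OR w4 = 1 OR 1 OR 0 = 1
w10 = w2 NOR w6 = 1 NOR 1 = 0
w11 = w10 OR e = 0 OR 0 = 0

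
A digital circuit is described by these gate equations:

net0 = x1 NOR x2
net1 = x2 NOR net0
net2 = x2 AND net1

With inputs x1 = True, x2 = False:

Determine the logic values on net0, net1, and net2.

net0 = False; net1 = True; net2 = False

net0 = x1 NOR x2 = True NOR False = False
net1 = x2 NOR net0 = False NOR False = True
net2 = x2 AND net1 = False AND True = False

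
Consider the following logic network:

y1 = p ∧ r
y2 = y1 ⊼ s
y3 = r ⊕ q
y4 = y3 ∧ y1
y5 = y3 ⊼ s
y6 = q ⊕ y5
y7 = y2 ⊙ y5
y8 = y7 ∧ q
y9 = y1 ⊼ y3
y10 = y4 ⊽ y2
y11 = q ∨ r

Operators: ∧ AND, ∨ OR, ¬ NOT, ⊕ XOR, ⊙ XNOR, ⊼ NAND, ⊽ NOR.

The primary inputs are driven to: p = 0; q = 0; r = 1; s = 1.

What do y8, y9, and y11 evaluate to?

y1 = p AND r = 0 AND 1 = 0
y2 = y1 NAND s = 0 NAND 1 = 1
y3 = r XOR q = 1 XOR 0 = 1
y5 = y3 NAND s = 1 NAND 1 = 0
y7 = y2 XNOR y5 = 1 XNOR 0 = 0
y8 = y7 AND q = 0 AND 0 = 0
y9 = y1 NAND y3 = 0 NAND 1 = 1
y11 = q OR r = 0 OR 1 = 1

y8 = 0, y9 = 1, y11 = 1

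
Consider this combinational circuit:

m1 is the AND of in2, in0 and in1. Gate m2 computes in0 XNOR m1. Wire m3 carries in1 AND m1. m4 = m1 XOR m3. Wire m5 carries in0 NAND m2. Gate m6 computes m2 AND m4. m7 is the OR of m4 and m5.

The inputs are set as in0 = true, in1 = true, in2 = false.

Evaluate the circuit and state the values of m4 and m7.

m1 = in2 AND in0 AND in1 = false AND true AND true = false
m2 = in0 XNOR m1 = true XNOR false = false
m3 = in1 AND m1 = true AND false = false
m4 = m1 XOR m3 = false XOR false = false
m5 = in0 NAND m2 = true NAND false = true
m7 = m4 OR m5 = false OR true = true

m4 = false, m7 = true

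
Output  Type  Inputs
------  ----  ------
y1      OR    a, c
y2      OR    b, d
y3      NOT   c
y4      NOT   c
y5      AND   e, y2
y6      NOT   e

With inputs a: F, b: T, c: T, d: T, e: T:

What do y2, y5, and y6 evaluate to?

y2 = T, y5 = T, y6 = F

y2 = b OR d = T OR T = T
y5 = e AND y2 = T AND T = T
y6 = NOT e = NOT T = F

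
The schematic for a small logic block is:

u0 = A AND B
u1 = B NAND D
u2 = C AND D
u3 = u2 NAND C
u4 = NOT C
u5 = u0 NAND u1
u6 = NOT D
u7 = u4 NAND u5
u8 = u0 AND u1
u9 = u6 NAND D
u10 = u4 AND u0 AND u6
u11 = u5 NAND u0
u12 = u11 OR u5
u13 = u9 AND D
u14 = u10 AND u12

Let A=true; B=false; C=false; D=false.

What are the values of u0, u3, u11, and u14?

u0 = A AND B = true AND false = false
u1 = B NAND D = false NAND false = true
u2 = C AND D = false AND false = false
u3 = u2 NAND C = false NAND false = true
u4 = NOT C = NOT false = true
u5 = u0 NAND u1 = false NAND true = true
u6 = NOT D = NOT false = true
u10 = u4 AND u0 AND u6 = true AND false AND true = false
u11 = u5 NAND u0 = true NAND false = true
u12 = u11 OR u5 = true OR true = true
u14 = u10 AND u12 = false AND true = false

u0 = false, u3 = true, u11 = true, u14 = false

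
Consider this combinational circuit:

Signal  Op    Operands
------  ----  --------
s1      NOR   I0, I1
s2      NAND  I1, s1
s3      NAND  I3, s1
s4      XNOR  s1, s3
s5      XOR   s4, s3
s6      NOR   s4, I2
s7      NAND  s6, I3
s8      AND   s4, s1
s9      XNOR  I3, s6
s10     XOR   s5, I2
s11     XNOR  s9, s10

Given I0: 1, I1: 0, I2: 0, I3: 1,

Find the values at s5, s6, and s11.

s5 = 1  s6 = 1  s11 = 1

s1 = I0 NOR I1 = 1 NOR 0 = 0
s3 = I3 NAND s1 = 1 NAND 0 = 1
s4 = s1 XNOR s3 = 0 XNOR 1 = 0
s5 = s4 XOR s3 = 0 XOR 1 = 1
s6 = s4 NOR I2 = 0 NOR 0 = 1
s9 = I3 XNOR s6 = 1 XNOR 1 = 1
s10 = s5 XOR I2 = 1 XOR 0 = 1
s11 = s9 XNOR s10 = 1 XNOR 1 = 1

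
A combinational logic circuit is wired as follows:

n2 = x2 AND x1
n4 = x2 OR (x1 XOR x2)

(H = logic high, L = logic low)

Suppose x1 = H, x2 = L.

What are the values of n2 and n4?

n2 = L AND H = L
n4 = L OR (H XOR L) = H

n2 = L, n4 = H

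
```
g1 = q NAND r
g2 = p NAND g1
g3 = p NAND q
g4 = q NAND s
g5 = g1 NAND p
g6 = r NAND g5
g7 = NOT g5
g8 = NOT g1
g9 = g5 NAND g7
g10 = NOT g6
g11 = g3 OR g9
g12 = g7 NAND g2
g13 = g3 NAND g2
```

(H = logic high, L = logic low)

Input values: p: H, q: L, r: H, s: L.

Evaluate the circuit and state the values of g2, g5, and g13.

g2 = L  g5 = L  g13 = H

g1 = q NAND r = L NAND H = H
g2 = p NAND g1 = H NAND H = L
g3 = p NAND q = H NAND L = H
g5 = g1 NAND p = H NAND H = L
g13 = g3 NAND g2 = H NAND L = H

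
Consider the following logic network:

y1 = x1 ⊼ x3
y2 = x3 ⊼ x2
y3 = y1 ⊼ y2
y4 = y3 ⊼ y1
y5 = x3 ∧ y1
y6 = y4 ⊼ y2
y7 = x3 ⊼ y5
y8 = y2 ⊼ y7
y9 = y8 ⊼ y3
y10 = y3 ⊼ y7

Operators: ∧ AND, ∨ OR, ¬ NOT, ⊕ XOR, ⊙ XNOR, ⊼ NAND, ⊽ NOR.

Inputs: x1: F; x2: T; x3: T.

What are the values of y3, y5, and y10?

y3 = T, y5 = T, y10 = T

y1 = x1 NAND x3 = F NAND T = T
y2 = x3 NAND x2 = T NAND T = F
y3 = y1 NAND y2 = T NAND F = T
y5 = x3 AND y1 = T AND T = T
y7 = x3 NAND y5 = T NAND T = F
y10 = y3 NAND y7 = T NAND F = T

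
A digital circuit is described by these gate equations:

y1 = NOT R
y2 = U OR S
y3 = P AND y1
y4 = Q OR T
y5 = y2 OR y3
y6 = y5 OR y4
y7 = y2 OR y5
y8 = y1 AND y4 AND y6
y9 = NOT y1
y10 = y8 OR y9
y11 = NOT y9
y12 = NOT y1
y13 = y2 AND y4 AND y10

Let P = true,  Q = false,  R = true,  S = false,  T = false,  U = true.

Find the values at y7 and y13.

y1 = NOT R = NOT true = false
y2 = U OR S = true OR false = true
y3 = P AND y1 = true AND false = false
y4 = Q OR T = false OR false = false
y5 = y2 OR y3 = true OR false = true
y6 = y5 OR y4 = true OR false = true
y7 = y2 OR y5 = true OR true = true
y8 = y1 AND y4 AND y6 = false AND false AND true = false
y9 = NOT y1 = NOT false = true
y10 = y8 OR y9 = false OR true = true
y13 = y2 AND y4 AND y10 = true AND false AND true = false

y7 = true  y13 = false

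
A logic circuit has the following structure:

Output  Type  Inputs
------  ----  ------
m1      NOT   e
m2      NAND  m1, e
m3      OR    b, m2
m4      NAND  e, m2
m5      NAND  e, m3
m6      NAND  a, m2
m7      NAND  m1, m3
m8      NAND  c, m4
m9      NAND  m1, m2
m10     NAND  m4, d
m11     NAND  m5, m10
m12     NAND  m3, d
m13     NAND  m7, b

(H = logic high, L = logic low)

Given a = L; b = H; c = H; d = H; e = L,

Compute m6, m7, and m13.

m1 = NOT e = NOT L = H
m2 = m1 NAND e = H NAND L = H
m3 = b OR m2 = H OR H = H
m6 = a NAND m2 = L NAND H = H
m7 = m1 NAND m3 = H NAND H = L
m13 = m7 NAND b = L NAND H = H

m6 = H  m7 = L  m13 = H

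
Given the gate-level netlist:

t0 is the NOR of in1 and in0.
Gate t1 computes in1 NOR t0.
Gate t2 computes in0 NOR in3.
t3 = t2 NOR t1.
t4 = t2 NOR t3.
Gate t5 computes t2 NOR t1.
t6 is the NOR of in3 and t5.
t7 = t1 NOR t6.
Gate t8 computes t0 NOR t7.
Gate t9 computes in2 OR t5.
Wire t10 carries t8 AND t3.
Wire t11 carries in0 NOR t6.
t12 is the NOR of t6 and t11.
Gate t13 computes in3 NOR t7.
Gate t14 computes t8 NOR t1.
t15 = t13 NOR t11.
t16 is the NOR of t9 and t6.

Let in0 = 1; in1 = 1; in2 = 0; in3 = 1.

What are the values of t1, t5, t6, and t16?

t1 = 0; t5 = 1; t6 = 0; t16 = 0

t0 = in1 NOR in0 = 1 NOR 1 = 0
t1 = in1 NOR t0 = 1 NOR 0 = 0
t2 = in0 NOR in3 = 1 NOR 1 = 0
t5 = t2 NOR t1 = 0 NOR 0 = 1
t6 = in3 NOR t5 = 1 NOR 1 = 0
t9 = in2 OR t5 = 0 OR 1 = 1
t16 = t9 NOR t6 = 1 NOR 0 = 0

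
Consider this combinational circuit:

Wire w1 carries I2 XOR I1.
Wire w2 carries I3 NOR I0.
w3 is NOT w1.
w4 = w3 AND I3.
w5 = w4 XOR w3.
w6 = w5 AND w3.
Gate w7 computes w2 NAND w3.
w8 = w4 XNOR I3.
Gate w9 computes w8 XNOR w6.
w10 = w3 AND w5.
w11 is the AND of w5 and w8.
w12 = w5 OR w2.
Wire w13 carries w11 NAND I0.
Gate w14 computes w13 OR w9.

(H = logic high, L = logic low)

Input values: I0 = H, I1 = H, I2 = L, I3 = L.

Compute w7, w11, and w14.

w7 = H, w11 = L, w14 = H

w1 = I2 XOR I1 = L XOR H = H
w2 = I3 NOR I0 = L NOR H = L
w3 = NOT w1 = NOT H = L
w4 = w3 AND I3 = L AND L = L
w5 = w4 XOR w3 = L XOR L = L
w6 = w5 AND w3 = L AND L = L
w7 = w2 NAND w3 = L NAND L = H
w8 = w4 XNOR I3 = L XNOR L = H
w9 = w8 XNOR w6 = H XNOR L = L
w11 = w5 AND w8 = L AND H = L
w13 = w11 NAND I0 = L NAND H = H
w14 = w13 OR w9 = H OR L = H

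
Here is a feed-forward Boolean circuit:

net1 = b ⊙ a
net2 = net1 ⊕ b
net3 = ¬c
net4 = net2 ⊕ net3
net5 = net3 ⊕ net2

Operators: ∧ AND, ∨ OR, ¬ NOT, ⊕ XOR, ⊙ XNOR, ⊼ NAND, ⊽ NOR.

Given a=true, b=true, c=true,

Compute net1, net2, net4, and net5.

net1 = b XNOR a = true XNOR true = true
net2 = net1 XOR b = true XOR true = false
net3 = NOT c = NOT true = false
net4 = net2 XOR net3 = false XOR false = false
net5 = net3 XOR net2 = false XOR false = false

net1 = true  net2 = false  net4 = false  net5 = false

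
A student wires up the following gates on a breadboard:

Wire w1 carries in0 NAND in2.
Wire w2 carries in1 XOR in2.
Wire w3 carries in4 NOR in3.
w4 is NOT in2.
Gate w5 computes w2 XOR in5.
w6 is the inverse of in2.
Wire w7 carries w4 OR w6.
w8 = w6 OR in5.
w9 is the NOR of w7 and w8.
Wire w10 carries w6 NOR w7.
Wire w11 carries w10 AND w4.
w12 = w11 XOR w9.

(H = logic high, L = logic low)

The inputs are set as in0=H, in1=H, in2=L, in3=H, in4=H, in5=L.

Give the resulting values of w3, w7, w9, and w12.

w3 = L, w7 = H, w9 = L, w12 = L

w3 = in4 NOR in3 = H NOR H = L
w4 = NOT in2 = NOT L = H
w6 = NOT in2 = NOT L = H
w7 = w4 OR w6 = H OR H = H
w8 = w6 OR in5 = H OR L = H
w9 = w7 NOR w8 = H NOR H = L
w10 = w6 NOR w7 = H NOR H = L
w11 = w10 AND w4 = L AND H = L
w12 = w11 XOR w9 = L XOR L = L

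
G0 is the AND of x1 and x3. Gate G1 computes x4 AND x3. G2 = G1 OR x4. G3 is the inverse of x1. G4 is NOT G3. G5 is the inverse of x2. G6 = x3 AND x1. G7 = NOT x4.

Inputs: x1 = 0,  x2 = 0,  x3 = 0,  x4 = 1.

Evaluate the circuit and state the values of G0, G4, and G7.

G0 = x1 AND x3 = 0 AND 0 = 0
G3 = NOT x1 = NOT 0 = 1
G4 = NOT G3 = NOT 1 = 0
G7 = NOT x4 = NOT 1 = 0

G0 = 0, G4 = 0, G7 = 0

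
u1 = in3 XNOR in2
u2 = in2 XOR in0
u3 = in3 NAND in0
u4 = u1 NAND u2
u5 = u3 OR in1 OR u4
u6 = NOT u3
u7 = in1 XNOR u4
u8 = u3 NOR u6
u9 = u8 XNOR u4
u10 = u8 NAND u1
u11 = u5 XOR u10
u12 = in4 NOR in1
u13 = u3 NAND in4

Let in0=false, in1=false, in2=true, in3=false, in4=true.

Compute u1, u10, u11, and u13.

u1 = in3 XNOR in2 = false XNOR true = false
u2 = in2 XOR in0 = true XOR false = true
u3 = in3 NAND in0 = false NAND false = true
u4 = u1 NAND u2 = false NAND true = true
u5 = u3 OR in1 OR u4 = true OR false OR true = true
u6 = NOT u3 = NOT true = false
u8 = u3 NOR u6 = true NOR false = false
u10 = u8 NAND u1 = false NAND false = true
u11 = u5 XOR u10 = true XOR true = false
u13 = u3 NAND in4 = true NAND true = false

u1 = false, u10 = true, u11 = false, u13 = false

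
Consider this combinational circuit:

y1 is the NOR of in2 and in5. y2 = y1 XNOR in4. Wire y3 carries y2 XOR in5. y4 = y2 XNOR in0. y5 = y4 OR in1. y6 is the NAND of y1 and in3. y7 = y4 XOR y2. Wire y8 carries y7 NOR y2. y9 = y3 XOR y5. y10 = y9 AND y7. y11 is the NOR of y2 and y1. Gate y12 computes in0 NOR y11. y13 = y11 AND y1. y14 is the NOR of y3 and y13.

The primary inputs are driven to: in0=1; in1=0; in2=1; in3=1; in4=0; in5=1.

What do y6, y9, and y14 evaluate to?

y6 = 1, y9 = 1, y14 = 1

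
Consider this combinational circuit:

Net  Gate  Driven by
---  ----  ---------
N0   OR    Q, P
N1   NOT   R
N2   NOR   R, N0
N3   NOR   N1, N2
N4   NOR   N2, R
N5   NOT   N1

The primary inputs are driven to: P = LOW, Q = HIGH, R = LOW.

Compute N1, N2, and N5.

N1 = HIGH, N2 = LOW, N5 = LOW

N0 = Q OR P = HIGH OR LOW = HIGH
N1 = NOT R = NOT LOW = HIGH
N2 = R NOR N0 = LOW NOR HIGH = LOW
N5 = NOT N1 = NOT HIGH = LOW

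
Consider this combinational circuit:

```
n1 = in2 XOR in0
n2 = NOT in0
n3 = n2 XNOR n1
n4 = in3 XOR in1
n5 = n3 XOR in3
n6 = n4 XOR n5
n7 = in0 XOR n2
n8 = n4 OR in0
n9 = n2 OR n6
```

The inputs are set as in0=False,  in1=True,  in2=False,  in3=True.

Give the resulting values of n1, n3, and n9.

n1 = False  n3 = False  n9 = True

n1 = in2 XOR in0 = False XOR False = False
n2 = NOT in0 = NOT False = True
n3 = n2 XNOR n1 = True XNOR False = False
n4 = in3 XOR in1 = True XOR True = False
n5 = n3 XOR in3 = False XOR True = True
n6 = n4 XOR n5 = False XOR True = True
n9 = n2 OR n6 = True OR True = True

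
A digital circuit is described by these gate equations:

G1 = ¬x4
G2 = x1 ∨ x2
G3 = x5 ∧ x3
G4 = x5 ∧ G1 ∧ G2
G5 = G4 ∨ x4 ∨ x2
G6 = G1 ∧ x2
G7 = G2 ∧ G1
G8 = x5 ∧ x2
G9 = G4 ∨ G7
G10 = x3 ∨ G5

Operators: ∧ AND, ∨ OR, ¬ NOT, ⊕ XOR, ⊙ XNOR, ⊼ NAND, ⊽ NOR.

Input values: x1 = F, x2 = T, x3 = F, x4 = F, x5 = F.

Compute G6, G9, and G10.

G6 = T  G9 = T  G10 = T

G1 = NOT x4 = NOT F = T
G2 = x1 OR x2 = F OR T = T
G4 = x5 AND G1 AND G2 = F AND T AND T = F
G5 = G4 OR x4 OR x2 = F OR F OR T = T
G6 = G1 AND x2 = T AND T = T
G7 = G2 AND G1 = T AND T = T
G9 = G4 OR G7 = F OR T = T
G10 = x3 OR G5 = F OR T = T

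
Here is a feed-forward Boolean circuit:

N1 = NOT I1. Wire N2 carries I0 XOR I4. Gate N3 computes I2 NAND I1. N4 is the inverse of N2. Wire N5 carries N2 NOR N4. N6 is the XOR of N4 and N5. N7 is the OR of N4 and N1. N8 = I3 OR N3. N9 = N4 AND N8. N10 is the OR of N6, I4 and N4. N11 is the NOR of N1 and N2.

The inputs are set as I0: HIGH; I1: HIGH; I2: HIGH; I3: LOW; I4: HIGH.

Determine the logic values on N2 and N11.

N2 = LOW, N11 = HIGH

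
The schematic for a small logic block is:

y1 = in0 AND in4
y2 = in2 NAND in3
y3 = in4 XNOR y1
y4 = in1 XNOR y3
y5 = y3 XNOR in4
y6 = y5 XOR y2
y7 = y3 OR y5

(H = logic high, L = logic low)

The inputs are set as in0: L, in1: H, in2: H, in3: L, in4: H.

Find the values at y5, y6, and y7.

y5 = L, y6 = H, y7 = L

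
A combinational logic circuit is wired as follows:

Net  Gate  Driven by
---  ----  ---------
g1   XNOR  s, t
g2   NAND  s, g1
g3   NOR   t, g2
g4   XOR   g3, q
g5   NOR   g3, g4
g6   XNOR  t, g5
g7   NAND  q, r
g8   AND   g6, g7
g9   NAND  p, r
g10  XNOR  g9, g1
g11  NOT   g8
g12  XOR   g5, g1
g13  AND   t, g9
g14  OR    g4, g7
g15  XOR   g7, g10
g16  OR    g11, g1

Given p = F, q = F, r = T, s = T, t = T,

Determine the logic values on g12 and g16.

g12 = F  g16 = T

g1 = s XNOR t = T XNOR T = T
g2 = s NAND g1 = T NAND T = F
g3 = t NOR g2 = T NOR F = F
g4 = g3 XOR q = F XOR F = F
g5 = g3 NOR g4 = F NOR F = T
g6 = t XNOR g5 = T XNOR T = T
g7 = q NAND r = F NAND T = T
g8 = g6 AND g7 = T AND T = T
g11 = NOT g8 = NOT T = F
g12 = g5 XOR g1 = T XOR T = F
g16 = g11 OR g1 = F OR T = T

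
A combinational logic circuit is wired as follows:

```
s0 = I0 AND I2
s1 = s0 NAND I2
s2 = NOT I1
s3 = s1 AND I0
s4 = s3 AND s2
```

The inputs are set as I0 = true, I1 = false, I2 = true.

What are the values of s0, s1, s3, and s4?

s0 = true; s1 = false; s3 = false; s4 = false

s0 = I0 AND I2 = true AND true = true
s1 = s0 NAND I2 = true NAND true = false
s2 = NOT I1 = NOT false = true
s3 = s1 AND I0 = false AND true = false
s4 = s3 AND s2 = false AND true = false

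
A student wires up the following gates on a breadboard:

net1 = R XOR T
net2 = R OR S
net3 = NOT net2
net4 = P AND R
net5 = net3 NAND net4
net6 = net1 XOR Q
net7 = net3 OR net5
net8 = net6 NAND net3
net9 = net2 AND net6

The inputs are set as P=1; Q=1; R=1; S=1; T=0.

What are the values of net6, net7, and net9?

net1 = R XOR T = 1 XOR 0 = 1
net2 = R OR S = 1 OR 1 = 1
net3 = NOT net2 = NOT 1 = 0
net4 = P AND R = 1 AND 1 = 1
net5 = net3 NAND net4 = 0 NAND 1 = 1
net6 = net1 XOR Q = 1 XOR 1 = 0
net7 = net3 OR net5 = 0 OR 1 = 1
net9 = net2 AND net6 = 1 AND 0 = 0

net6 = 0, net7 = 1, net9 = 0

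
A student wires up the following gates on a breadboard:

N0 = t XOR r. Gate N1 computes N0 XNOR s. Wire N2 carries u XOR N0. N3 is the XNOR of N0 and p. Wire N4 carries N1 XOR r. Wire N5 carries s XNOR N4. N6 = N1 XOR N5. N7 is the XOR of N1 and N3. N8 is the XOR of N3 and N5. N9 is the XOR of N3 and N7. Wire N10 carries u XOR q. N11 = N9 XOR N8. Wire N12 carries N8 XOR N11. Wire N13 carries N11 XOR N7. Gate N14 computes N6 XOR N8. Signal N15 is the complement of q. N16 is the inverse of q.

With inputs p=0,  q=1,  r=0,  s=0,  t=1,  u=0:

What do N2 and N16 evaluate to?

N2 = 1, N16 = 0

N0 = t XOR r = 1 XOR 0 = 1
N2 = u XOR N0 = 0 XOR 1 = 1
N16 = NOT q = NOT 1 = 0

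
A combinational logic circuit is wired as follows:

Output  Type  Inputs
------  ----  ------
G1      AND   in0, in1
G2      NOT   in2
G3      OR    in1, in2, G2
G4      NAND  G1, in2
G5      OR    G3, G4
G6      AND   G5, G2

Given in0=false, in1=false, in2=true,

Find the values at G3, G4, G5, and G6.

G3 = true; G4 = true; G5 = true; G6 = false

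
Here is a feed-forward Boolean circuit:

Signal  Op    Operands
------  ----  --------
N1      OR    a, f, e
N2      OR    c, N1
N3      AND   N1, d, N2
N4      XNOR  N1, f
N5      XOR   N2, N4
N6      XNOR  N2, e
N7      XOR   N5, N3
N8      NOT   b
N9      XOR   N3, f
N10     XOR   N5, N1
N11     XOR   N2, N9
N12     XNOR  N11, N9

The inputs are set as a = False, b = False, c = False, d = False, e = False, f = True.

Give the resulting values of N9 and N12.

N1 = a OR f OR e = False OR True OR False = True
N2 = c OR N1 = False OR True = True
N3 = N1 AND d AND N2 = True AND False AND True = False
N9 = N3 XOR f = False XOR True = True
N11 = N2 XOR N9 = True XOR True = False
N12 = N11 XNOR N9 = False XNOR True = False

N9 = True, N12 = False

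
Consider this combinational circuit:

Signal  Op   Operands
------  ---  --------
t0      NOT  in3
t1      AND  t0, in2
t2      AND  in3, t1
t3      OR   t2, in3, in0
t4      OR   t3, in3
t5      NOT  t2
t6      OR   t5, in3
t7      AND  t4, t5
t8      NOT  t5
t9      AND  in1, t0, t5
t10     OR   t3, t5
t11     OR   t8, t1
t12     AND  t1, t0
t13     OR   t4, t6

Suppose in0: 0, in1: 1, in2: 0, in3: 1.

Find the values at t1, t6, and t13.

t0 = NOT in3 = NOT 1 = 0
t1 = t0 AND in2 = 0 AND 0 = 0
t2 = in3 AND t1 = 1 AND 0 = 0
t3 = t2 OR in3 OR in0 = 0 OR 1 OR 0 = 1
t4 = t3 OR in3 = 1 OR 1 = 1
t5 = NOT t2 = NOT 0 = 1
t6 = t5 OR in3 = 1 OR 1 = 1
t13 = t4 OR t6 = 1 OR 1 = 1

t1 = 0  t6 = 1  t13 = 1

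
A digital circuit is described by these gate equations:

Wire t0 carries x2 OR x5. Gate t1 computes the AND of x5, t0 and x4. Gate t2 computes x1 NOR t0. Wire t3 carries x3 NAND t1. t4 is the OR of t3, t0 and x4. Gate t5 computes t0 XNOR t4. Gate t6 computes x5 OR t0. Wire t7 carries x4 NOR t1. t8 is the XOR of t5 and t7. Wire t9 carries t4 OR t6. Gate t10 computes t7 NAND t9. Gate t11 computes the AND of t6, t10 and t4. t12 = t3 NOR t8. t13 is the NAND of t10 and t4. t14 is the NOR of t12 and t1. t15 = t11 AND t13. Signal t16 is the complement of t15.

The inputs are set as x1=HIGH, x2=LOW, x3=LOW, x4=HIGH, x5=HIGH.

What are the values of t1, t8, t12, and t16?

t1 = HIGH, t8 = HIGH, t12 = LOW, t16 = HIGH

t0 = x2 OR x5 = LOW OR HIGH = HIGH
t1 = x5 AND t0 AND x4 = HIGH AND HIGH AND HIGH = HIGH
t3 = x3 NAND t1 = LOW NAND HIGH = HIGH
t4 = t3 OR t0 OR x4 = HIGH OR HIGH OR HIGH = HIGH
t5 = t0 XNOR t4 = HIGH XNOR HIGH = HIGH
t6 = x5 OR t0 = HIGH OR HIGH = HIGH
t7 = x4 NOR t1 = HIGH NOR HIGH = LOW
t8 = t5 XOR t7 = HIGH XOR LOW = HIGH
t9 = t4 OR t6 = HIGH OR HIGH = HIGH
t10 = t7 NAND t9 = LOW NAND HIGH = HIGH
t11 = t6 AND t10 AND t4 = HIGH AND HIGH AND HIGH = HIGH
t12 = t3 NOR t8 = HIGH NOR HIGH = LOW
t13 = t10 NAND t4 = HIGH NAND HIGH = LOW
t15 = t11 AND t13 = HIGH AND LOW = LOW
t16 = NOT t15 = NOT LOW = HIGH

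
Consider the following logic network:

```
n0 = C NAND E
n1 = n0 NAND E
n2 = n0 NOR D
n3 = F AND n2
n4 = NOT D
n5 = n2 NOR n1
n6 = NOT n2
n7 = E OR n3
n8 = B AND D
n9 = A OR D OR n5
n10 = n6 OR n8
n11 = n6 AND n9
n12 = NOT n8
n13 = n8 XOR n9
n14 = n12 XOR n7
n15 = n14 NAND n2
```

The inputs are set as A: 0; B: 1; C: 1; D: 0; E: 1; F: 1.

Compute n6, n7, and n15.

n6 = 0  n7 = 1  n15 = 1

n0 = C NAND E = 1 NAND 1 = 0
n2 = n0 NOR D = 0 NOR 0 = 1
n3 = F AND n2 = 1 AND 1 = 1
n6 = NOT n2 = NOT 1 = 0
n7 = E OR n3 = 1 OR 1 = 1
n8 = B AND D = 1 AND 0 = 0
n12 = NOT n8 = NOT 0 = 1
n14 = n12 XOR n7 = 1 XOR 1 = 0
n15 = n14 NAND n2 = 0 NAND 1 = 1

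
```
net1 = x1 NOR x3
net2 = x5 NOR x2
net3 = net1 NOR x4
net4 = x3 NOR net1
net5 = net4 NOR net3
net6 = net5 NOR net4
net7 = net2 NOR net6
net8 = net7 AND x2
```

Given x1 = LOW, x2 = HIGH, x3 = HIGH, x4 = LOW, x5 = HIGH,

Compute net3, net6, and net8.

net1 = x1 NOR x3 = LOW NOR HIGH = LOW
net2 = x5 NOR x2 = HIGH NOR HIGH = LOW
net3 = net1 NOR x4 = LOW NOR LOW = HIGH
net4 = x3 NOR net1 = HIGH NOR LOW = LOW
net5 = net4 NOR net3 = LOW NOR HIGH = LOW
net6 = net5 NOR net4 = LOW NOR LOW = HIGH
net7 = net2 NOR net6 = LOW NOR HIGH = LOW
net8 = net7 AND x2 = LOW AND HIGH = LOW

net3 = HIGH, net6 = HIGH, net8 = LOW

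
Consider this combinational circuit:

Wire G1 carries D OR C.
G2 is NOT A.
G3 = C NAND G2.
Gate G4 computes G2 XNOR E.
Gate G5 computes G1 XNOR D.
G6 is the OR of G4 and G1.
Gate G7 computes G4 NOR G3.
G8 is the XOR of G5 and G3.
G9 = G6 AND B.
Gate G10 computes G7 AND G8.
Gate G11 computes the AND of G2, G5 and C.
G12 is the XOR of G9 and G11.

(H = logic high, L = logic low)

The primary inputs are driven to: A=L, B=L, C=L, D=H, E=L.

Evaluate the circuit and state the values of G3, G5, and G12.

G1 = D OR C = H OR L = H
G2 = NOT A = NOT L = H
G3 = C NAND G2 = L NAND H = H
G4 = G2 XNOR E = H XNOR L = L
G5 = G1 XNOR D = H XNOR H = H
G6 = G4 OR G1 = L OR H = H
G9 = G6 AND B = H AND L = L
G11 = G2 AND G5 AND C = H AND H AND L = L
G12 = G9 XOR G11 = L XOR L = L

G3 = H  G5 = H  G12 = L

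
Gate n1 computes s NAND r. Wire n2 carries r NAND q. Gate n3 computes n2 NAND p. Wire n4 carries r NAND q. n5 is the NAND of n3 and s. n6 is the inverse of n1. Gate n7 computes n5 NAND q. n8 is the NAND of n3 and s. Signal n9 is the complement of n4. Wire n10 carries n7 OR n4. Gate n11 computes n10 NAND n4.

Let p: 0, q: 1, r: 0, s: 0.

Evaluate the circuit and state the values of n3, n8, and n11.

n3 = 1, n8 = 1, n11 = 0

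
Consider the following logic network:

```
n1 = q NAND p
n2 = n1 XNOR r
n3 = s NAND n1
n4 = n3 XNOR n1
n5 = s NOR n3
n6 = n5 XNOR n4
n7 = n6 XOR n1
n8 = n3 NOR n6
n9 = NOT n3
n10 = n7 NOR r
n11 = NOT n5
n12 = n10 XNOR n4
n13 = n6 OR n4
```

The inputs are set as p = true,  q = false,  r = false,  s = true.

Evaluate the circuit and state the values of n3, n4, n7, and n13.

n3 = false  n4 = false  n7 = false  n13 = true

n1 = q NAND p = false NAND true = true
n3 = s NAND n1 = true NAND true = false
n4 = n3 XNOR n1 = false XNOR true = false
n5 = s NOR n3 = true NOR false = false
n6 = n5 XNOR n4 = false XNOR false = true
n7 = n6 XOR n1 = true XOR true = false
n13 = n6 OR n4 = true OR false = true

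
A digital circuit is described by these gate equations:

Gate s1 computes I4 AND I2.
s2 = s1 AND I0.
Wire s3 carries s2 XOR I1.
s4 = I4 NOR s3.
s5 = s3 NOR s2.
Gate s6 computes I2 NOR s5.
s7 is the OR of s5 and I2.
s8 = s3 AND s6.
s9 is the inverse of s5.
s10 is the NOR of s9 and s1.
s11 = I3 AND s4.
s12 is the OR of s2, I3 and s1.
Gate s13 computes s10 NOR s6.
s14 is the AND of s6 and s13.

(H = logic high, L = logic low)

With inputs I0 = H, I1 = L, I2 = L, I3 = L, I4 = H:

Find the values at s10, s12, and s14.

s10 = H; s12 = L; s14 = L

s1 = I4 AND I2 = H AND L = L
s2 = s1 AND I0 = L AND H = L
s3 = s2 XOR I1 = L XOR L = L
s5 = s3 NOR s2 = L NOR L = H
s6 = I2 NOR s5 = L NOR H = L
s9 = NOT s5 = NOT H = L
s10 = s9 NOR s1 = L NOR L = H
s12 = s2 OR I3 OR s1 = L OR L OR L = L
s13 = s10 NOR s6 = H NOR L = L
s14 = s6 AND s13 = L AND L = L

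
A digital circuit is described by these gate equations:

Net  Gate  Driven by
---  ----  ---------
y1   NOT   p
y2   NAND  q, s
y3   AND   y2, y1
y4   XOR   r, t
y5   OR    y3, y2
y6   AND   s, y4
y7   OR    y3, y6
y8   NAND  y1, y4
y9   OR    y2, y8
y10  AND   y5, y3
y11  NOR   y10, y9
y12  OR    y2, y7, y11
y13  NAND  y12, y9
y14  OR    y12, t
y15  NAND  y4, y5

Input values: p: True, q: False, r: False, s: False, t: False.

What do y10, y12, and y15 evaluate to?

y1 = NOT p = NOT True = False
y2 = q NAND s = False NAND False = True
y3 = y2 AND y1 = True AND False = False
y4 = r XOR t = False XOR False = False
y5 = y3 OR y2 = False OR True = True
y6 = s AND y4 = False AND False = False
y7 = y3 OR y6 = False OR False = False
y8 = y1 NAND y4 = False NAND False = True
y9 = y2 OR y8 = True OR True = True
y10 = y5 AND y3 = True AND False = False
y11 = y10 NOR y9 = False NOR True = False
y12 = y2 OR y7 OR y11 = True OR False OR False = True
y15 = y4 NAND y5 = False NAND True = True

y10 = False; y12 = True; y15 = True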